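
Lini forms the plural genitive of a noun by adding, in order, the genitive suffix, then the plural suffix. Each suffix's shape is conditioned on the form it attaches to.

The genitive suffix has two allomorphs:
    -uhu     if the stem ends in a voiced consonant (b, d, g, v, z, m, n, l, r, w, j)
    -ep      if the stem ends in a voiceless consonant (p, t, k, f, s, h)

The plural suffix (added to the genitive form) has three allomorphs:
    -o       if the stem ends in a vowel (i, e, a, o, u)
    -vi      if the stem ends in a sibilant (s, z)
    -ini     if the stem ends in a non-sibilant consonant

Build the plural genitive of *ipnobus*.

*ipnobus* — final consonant /s/ (voiceless) → -ep → *ipnobusep*.
The genitive form *ipnobusep* — final sound /p/ (a non-sibilant consonant) → -ini → *ipnobusepini*.

ipnobusepini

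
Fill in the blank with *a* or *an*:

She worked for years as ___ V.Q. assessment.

a

The indefinite article is chosen by the initial *sound* of the following word, not its spelling.
The initialism *V.Q.* is read letter by letter; the first letter, V, is pronounced /viː/, which begins with a consonant sound.
So the article is *a*: She worked for years as a V.Q. assessment.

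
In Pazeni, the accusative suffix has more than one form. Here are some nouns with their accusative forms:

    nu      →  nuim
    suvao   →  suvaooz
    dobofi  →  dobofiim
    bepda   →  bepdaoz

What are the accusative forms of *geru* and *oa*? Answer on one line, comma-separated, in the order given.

The suffix is conditioned by the last vowel: -im when the last vowel of the stem is a high vowel (*nu*, *dobofi*); -oz when the last vowel of the stem is a non-high vowel (*suvao*, *bepda*).
Since the last vowel of *geru* is /u/ (a high vowel), it takes -im, giving *geruim*.
Since the last vowel of *oa* is /a/ (a non-high vowel), it takes -oz, giving *oaoz*.

geruim, oaoz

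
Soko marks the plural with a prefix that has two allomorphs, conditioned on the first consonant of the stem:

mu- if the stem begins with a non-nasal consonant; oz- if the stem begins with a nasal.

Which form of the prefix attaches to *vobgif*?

*vobgif*: first consonant = /v/, non-nasal → mu-.

mu-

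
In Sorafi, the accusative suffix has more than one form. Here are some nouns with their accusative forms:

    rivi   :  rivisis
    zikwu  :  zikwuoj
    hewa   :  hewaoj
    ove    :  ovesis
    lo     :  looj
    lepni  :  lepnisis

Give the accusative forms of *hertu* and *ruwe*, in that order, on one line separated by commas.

hertuoj, ruwesis

The alternation tracks the last vowel of the stem — -sis when the last vowel of the stem is a front vowel (*rivi*, *ove*, *lepni*); -oj when the last vowel of the stem is a back vowel (*zikwu*, *hewa*, *lo*).
*hertu* — last vowel /u/ (a back vowel) → -oj → *hertuoj*.
Since the last vowel of *ruwe* is /e/ (a front vowel), it takes -sis, giving *ruwesis*.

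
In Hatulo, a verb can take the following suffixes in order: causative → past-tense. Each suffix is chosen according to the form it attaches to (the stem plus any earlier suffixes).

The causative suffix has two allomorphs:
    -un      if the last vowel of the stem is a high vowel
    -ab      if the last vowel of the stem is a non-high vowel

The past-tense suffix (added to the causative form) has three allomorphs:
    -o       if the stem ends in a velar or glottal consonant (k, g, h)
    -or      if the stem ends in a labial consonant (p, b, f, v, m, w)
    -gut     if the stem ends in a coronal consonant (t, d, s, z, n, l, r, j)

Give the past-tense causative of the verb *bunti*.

Since the last vowel of *bunti* is /i/ (a high vowel), it takes -un, giving *buntiun*.
The causative form *buntiun*: final consonant = /n/, coronal → -gut → *buntiungut*.

buntiungut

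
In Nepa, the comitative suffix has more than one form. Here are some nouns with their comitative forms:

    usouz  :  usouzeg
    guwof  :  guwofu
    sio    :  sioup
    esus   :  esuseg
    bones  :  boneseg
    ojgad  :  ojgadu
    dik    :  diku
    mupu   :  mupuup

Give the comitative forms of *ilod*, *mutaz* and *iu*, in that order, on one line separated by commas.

ilodu, mutazeg, iuup

The suffix is conditioned by the final sound: -eg when the stem ends in a sibilant (*usouz*, *esus*, *bones*); -u when the stem ends in a non-sibilant consonant (*guwof*, *ojgad*, *dik*); -up when the stem ends in a vowel (*sio*, *mupu*).
Since the final sound of *ilod* is /d/ (a non-sibilant consonant), it takes -u, giving *ilodu*.
*mutaz* — final sound /z/ (a sibilant) → -eg → *mutazeg*.
The final sound of *iu* is /u/, which is a vowel, so the suffix is -up, giving *iuup*.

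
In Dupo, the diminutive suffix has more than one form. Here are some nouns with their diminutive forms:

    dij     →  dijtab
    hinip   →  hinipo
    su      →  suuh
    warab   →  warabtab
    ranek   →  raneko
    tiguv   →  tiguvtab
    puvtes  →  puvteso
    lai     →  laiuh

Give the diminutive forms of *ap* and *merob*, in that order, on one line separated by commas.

apo, merobtab

Looking at the final sound of each stem: -o when the stem ends in a voiceless consonant (*hinip*, *ranek*, *puvtes*); -tab when the stem ends in a voiced consonant (*dij*, *warab*, *tiguv*); -uh when the stem ends in a vowel (*su*, *lai*).
The final sound of *ap* is /p/, which is a voiceless consonant, so the suffix is -o, giving *apo*.
Since the final sound of *merob* is /b/ (a voiced consonant), it takes -tab, giving *merobtab*.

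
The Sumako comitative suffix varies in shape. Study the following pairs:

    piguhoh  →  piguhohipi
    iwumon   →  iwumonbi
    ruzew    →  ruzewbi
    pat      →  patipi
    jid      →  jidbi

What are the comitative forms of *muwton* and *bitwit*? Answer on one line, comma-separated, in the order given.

muwtonbi, bitwitipi

The alternation tracks the final consonant of the stem — -ipi when the stem ends in a voiceless consonant (*piguhoh*, *pat*); -bi when the stem ends in a voiced consonant (*iwumon*, *ruzew*, *jid*).
Since the final consonant of *muwton* is /n/ (voiced), it takes -bi, giving *muwtonbi*.
Since the final consonant of *bitwit* is /t/ (voiceless), it takes -ipi, giving *bitwitipi*.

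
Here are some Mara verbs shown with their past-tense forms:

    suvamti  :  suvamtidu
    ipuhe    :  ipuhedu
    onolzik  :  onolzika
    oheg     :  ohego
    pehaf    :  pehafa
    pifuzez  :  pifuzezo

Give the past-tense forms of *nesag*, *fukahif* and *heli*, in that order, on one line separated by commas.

nesago, fukahifa, helidu

Looking at the final sound of each stem: -a when the stem ends in a voiceless consonant (*onolzik*, *pehaf*); -o when the stem ends in a voiced consonant (*oheg*, *pifuzez*); -du when the stem ends in a vowel (*suvamti*, *ipuhe*).
The final sound of *nesag* is /g/, which is a voiced consonant, so the suffix is -o, giving *nesago*.
Since the final sound of *fukahif* is /f/ (a voiceless consonant), it takes -a, giving *fukahifa*.
The final sound of *heli* is /i/, which is a vowel, so the suffix is -du, giving *helidu*.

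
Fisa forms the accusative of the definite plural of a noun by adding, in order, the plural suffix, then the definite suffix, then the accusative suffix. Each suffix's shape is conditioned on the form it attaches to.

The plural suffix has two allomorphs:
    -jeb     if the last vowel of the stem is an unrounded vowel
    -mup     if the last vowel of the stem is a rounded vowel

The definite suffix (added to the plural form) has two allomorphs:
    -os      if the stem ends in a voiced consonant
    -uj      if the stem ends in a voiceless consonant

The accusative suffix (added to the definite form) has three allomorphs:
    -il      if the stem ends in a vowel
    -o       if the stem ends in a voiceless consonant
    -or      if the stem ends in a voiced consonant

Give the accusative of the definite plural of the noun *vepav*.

vepavjeboso

The last vowel of *vepav* is /a/, which is an unrounded vowel, so the plural suffix is -jeb, giving *vepavjeb*.
The plural form *vepavjeb*: final consonant = /b/, voiced → -os → *vepavjebos*.
The final sound of the definite form *vepavjebos* is /s/, which is a voiceless consonant, so the accusative suffix is -o, giving *vepavjeboso*.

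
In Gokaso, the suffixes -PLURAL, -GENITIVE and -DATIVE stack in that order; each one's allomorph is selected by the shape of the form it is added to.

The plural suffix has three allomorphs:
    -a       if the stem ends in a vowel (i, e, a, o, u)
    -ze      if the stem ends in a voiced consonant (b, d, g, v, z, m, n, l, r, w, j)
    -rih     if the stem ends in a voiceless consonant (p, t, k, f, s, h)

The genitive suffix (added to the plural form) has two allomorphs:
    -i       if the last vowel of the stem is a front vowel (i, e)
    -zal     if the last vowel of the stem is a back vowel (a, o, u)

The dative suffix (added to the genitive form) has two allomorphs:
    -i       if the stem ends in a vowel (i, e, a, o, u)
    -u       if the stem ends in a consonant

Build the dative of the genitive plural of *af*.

afrihii

*af* — final sound /f/ (a voiceless consonant) → -rih → *afrih*.
The last vowel of the plural form *afrih* is /i/, which is a front vowel, so the genitive suffix is -i, giving *afrihi*.
The final sound of the genitive form *afrihi* is /i/, which is a vowel, so the dative suffix is -i, giving *afrihii*.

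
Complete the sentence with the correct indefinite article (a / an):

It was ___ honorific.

an

The indefinite article is chosen by the initial *sound* of the following word, not its spelling.
*honorific* begins with the sound /ɒ/ (silent h) — a vowel sound.
So the article is *an*: It was an honorific.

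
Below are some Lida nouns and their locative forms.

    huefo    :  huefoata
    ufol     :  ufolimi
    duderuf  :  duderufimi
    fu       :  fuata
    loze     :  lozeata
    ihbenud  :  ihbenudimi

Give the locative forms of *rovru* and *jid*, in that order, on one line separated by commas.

rovruata, jidimi

The suffix is conditioned by the final sound: -imi when the stem ends in a consonant (*ufol*, *duderuf*, *ihbenud*); -ata when the stem ends in a vowel (*huefo*, *fu*, *loze*).
*rovru*: final sound = /u/, a vowel → -ata → *rovruata*.
*jid*: final sound = /d/, a consonant → -imi → *jidimi*.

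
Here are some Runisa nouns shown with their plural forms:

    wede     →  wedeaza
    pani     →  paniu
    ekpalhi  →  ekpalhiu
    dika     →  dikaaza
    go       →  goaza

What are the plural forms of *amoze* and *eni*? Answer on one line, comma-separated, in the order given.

amozeaza, eniu

The suffix is conditioned by the last vowel: -u when the last vowel of the stem is a high vowel (*pani*, *ekpalhi*); -aza when the last vowel of the stem is a non-high vowel (*wede*, *dika*, *go*).
The last vowel of *amoze* is /e/, which is a non-high vowel, so the suffix is -aza, giving *amozeaza*.
The last vowel of *eni* is /i/, which is a high vowel, so the suffix is -u, giving *eniu*.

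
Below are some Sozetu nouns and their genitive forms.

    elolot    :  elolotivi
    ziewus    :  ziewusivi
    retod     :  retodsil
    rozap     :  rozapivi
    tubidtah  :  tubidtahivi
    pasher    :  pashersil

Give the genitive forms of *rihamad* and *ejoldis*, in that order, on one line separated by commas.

The pattern is voicing of the final consonant: -ivi when the stem ends in a voiceless consonant (*elolot*, *ziewus*, *rozap*, *tubidtah*); -sil when the stem ends in a voiced consonant (*retod*, *pasher*).
The final consonant of *rihamad* is /d/, which is voiced, so the suffix is -sil, giving *rihamadsil*.
*ejoldis* — final consonant /s/ (voiceless) → -ivi → *ejoldisivi*.

rihamadsil, ejoldisivi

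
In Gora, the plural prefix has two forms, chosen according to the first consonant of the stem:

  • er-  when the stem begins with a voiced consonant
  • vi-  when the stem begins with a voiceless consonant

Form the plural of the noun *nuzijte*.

ernuzijte

Since the first consonant of *nuzijte* is /n/ (voiced), it takes er-, giving *ernuzijte*.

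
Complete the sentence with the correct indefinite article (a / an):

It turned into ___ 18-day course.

an

The indefinite article is chosen by the initial *sound* of the following word, not its spelling.
The number *18* is spoken "eighteen", beginning with /ˌeɪˈtiːn/ — a vowel sound.
So the article is *an*: It turned into an 18-day course.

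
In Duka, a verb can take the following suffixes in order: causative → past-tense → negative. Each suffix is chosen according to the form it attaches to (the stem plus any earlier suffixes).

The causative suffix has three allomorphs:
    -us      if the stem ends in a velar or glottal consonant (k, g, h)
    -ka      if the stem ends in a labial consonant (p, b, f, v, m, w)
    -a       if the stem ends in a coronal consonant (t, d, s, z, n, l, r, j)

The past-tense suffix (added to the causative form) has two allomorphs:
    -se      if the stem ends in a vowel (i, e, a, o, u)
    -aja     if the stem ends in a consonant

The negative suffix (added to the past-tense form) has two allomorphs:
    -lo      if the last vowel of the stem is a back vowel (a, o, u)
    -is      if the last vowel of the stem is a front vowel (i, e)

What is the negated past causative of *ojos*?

ojosaseis

*ojos* — final consonant /s/ (coronal) → -a → *ojosa*.
The causative form *ojosa*: final sound = /a/, a vowel → -se → *ojosase*.
The past-tense form *ojosase*: last vowel = /e/, a front vowel → -is → *ojosaseis*.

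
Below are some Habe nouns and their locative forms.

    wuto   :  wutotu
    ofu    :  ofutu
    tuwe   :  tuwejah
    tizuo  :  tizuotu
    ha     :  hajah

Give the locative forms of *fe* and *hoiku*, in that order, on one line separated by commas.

The alternation tracks the last vowel of the stem — -tu when the last vowel of the stem is a rounded vowel (*wuto*, *ofu*, *tizuo*); -jah when the last vowel of the stem is an unrounded vowel (*tuwe*, *ha*).
*fe*: last vowel = /e/, an unrounded vowel → -jah → *fejah*.
Since the last vowel of *hoiku* is /u/ (a rounded vowel), it takes -tu, giving *hoikutu*.

fejah, hoikutu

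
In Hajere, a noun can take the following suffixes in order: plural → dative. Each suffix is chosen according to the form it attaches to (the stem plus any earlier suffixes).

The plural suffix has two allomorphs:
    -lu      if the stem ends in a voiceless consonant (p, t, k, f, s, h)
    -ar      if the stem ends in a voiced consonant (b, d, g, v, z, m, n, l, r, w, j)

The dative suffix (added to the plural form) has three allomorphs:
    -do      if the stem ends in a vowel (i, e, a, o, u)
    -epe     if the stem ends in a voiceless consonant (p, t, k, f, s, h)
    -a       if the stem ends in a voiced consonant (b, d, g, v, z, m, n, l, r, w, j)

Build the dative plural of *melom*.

melomara

*melom*: final consonant = /m/, voiced → -ar → *melomar*.
Since the final sound of the plural form *melomar* is /r/ (a voiced consonant), it takes -a, giving *melomara*.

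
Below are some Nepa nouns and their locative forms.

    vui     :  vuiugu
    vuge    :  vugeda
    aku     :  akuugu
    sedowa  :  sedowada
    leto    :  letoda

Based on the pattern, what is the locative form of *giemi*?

Looking at the last vowel of each stem: -ugu when the last vowel of the stem is a high vowel (*vui*, *aku*); -da when the last vowel of the stem is a non-high vowel (*vuge*, *sedowa*, *leto*).
*giemi*: last vowel = /i/, a high vowel → -ugu → *giemiugu*.

giemiugu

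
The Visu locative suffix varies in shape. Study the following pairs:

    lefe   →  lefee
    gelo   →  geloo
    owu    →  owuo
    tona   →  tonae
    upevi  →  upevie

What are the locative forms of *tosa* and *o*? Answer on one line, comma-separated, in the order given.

The pattern is rounding harmony: -o when the last vowel of the stem is a rounded vowel (*gelo*, *owu*); -e when the last vowel of the stem is an unrounded vowel (*lefe*, *tona*, *upevi*).
*tosa* — last vowel /a/ (an unrounded vowel) → -e → *tosae*.
*o* — last vowel /o/ (a rounded vowel) → -o → *oo*.

tosae, oo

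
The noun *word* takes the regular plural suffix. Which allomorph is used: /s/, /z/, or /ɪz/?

/z/

The stem *word* ends in a voiced non-sibilant sound.
The plural suffix surfaces as /ɪz/ after sibilants, /s/ after other voiceless consonants, and /z/ after other voiced sounds.
So the plural -s on *word* is pronounced /z/.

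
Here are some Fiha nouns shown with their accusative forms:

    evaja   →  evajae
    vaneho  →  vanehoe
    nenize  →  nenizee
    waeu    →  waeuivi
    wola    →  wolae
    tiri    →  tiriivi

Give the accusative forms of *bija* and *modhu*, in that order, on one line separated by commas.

The pattern is height harmony: -ivi when the last vowel of the stem is a high vowel (*waeu*, *tiri*); -e when the last vowel of the stem is a non-high vowel (*evaja*, *vaneho*, *nenize*, *wola*).
Since the last vowel of *bija* is /a/ (a non-high vowel), it takes -e, giving *bijae*.
*modhu*: last vowel = /u/, a high vowel → -ivi → *modhuivi*.

bijae, modhuivi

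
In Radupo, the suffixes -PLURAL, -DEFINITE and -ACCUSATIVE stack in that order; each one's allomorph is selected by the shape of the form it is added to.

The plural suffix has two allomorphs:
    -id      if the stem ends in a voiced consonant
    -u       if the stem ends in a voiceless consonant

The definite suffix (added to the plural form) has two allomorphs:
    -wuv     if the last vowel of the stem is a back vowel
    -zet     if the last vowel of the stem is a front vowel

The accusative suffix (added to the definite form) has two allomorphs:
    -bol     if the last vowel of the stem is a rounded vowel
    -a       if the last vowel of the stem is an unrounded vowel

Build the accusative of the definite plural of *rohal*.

rohalidzeta

*rohal*: final consonant = /l/, voiced → -id → *rohalid*.
The plural form *rohalid* — last vowel /i/ (a front vowel) → -zet → *rohalidzet*.
The definite form *rohalidzet*: last vowel = /e/, an unrounded vowel → -a → *rohalidzeta*.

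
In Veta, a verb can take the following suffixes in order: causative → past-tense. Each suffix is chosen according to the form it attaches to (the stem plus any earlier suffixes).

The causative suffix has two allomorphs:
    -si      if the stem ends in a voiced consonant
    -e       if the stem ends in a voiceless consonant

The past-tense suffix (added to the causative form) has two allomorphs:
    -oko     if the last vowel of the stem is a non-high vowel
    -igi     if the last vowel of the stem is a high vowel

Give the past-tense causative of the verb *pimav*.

pimavsiigi

Since the final consonant of *pimav* is /v/ (voiced), it takes -si, giving *pimavsi*.
Since the last vowel of the causative form *pimavsi* is /i/ (a high vowel), it takes -igi, giving *pimavsiigi*.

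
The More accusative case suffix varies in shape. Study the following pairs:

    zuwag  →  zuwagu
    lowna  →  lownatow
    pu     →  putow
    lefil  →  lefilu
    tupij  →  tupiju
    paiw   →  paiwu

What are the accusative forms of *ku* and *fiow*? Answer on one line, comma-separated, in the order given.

kutow, fiowu

Looking at the final sound of each stem: -u when the stem ends in a consonant (*zuwag*, *lefil*, *tupij*, *paiw*); -tow when the stem ends in a vowel (*lowna*, *pu*).
The final sound of *ku* is /u/, which is a vowel, so the suffix is -tow, giving *kutow*.
*fiow*: final sound = /w/, a consonant → -u → *fiowu*.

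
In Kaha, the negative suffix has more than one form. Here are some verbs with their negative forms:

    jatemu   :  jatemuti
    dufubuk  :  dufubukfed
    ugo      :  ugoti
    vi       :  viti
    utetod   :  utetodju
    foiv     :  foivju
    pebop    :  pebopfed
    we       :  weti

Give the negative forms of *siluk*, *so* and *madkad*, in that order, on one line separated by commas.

silukfed, soti, madkadju

The pattern is voicing of the final sound: -fed when the stem ends in a voiceless consonant (*dufubuk*, *pebop*); -ju when the stem ends in a voiced consonant (*utetod*, *foiv*); -ti when the stem ends in a vowel (*jatemu*, *ugo*, *vi*, *we*).
The final sound of *siluk* is /k/, which is a voiceless consonant, so the suffix is -fed, giving *silukfed*.
*so* — final sound /o/ (a vowel) → -ti → *soti*.
*madkad*: final sound = /d/, a voiced consonant → -ju → *madkadju*.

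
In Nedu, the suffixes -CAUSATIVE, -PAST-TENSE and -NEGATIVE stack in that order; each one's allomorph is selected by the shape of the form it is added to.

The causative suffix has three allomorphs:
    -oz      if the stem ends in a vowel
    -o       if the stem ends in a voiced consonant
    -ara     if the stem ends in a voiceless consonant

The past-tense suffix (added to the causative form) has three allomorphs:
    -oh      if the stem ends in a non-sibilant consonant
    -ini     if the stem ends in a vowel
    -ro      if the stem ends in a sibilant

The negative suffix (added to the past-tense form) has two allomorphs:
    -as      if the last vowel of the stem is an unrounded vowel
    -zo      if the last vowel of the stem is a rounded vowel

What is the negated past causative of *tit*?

titarainias

*tit*: final sound = /t/, a voiceless consonant → -ara → *titara*.
The causative form *titara*: final sound = /a/, a vowel → -ini → *titaraini*.
The last vowel of the past-tense form *titaraini* is /i/, which is an unrounded vowel, so the negative suffix is -as, giving *titarainias*.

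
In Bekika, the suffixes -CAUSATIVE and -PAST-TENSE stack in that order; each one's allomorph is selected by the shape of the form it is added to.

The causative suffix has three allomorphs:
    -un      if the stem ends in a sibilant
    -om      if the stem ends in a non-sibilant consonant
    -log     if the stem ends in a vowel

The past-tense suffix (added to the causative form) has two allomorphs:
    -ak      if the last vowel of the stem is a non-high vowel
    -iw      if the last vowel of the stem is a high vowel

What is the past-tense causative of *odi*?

odilogak

*odi*: final sound = /i/, a vowel → -log → *odilog*.
The causative form *odilog* — last vowel /o/ (a non-high vowel) → -ak → *odilogak*.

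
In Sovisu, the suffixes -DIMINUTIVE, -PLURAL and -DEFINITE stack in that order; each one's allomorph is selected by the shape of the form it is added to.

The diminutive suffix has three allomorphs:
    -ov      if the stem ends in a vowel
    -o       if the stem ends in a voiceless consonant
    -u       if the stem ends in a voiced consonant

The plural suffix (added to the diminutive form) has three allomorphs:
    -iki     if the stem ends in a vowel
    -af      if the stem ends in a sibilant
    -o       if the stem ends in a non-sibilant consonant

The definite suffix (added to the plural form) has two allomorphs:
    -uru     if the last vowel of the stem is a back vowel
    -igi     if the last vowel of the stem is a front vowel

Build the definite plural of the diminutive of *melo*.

meloovouru

*melo*: final sound = /o/, a vowel → -ov → *meloov*.
Since the final sound of the diminutive form *meloov* is /v/ (a non-sibilant consonant), it takes -o, giving *meloovo*.
The plural form *meloovo*: last vowel = /o/, a back vowel → -uru → *meloovouru*.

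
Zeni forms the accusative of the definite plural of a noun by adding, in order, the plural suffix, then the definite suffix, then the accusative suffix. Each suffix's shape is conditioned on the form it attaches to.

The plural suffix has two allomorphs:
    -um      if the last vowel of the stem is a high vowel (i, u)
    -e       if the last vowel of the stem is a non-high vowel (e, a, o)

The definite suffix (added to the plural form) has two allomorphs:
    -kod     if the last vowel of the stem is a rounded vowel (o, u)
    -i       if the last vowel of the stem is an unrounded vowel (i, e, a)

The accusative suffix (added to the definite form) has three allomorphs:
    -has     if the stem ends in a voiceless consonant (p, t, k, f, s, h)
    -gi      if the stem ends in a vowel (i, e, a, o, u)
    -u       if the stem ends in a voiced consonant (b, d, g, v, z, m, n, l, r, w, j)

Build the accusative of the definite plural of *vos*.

Since the last vowel of *vos* is /o/ (a non-high vowel), it takes -e, giving *vose*.
The plural form *vose*: last vowel = /e/, an unrounded vowel → -i → *vosei*.
The definite form *vosei* — final sound /i/ (a vowel) → -gi → *voseigi*.

voseigi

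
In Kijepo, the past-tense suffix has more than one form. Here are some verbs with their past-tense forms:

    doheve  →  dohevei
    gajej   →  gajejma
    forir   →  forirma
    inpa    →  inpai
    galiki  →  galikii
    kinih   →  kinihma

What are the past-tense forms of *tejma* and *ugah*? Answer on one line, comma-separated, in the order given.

The pattern is consonant vs. vowel: -ma when the stem ends in a consonant (*gajej*, *forir*, *kinih*); -i when the stem ends in a vowel (*doheve*, *inpa*, *galiki*).
The final sound of *tejma* is /a/, which is a vowel, so the suffix is -i, giving *tejmai*.
*ugah* — final sound /h/ (a consonant) → -ma → *ugahma*.

tejmai, ugahma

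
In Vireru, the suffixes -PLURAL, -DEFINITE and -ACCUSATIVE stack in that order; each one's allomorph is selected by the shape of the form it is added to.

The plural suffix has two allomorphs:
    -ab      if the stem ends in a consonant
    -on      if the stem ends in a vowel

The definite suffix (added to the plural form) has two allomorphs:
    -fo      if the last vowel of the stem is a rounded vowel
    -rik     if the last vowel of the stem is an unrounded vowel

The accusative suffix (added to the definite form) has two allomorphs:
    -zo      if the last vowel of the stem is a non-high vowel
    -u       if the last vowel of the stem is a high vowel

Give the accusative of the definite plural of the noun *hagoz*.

*hagoz* — final sound /z/ (a consonant) → -ab → *hagozab*.
Since the last vowel of the plural form *hagozab* is /a/ (an unrounded vowel), it takes -rik, giving *hagozabrik*.
The last vowel of the definite form *hagozabrik* is /i/, which is a high vowel, so the accusative suffix is -u, giving *hagozabriku*.

hagozabriku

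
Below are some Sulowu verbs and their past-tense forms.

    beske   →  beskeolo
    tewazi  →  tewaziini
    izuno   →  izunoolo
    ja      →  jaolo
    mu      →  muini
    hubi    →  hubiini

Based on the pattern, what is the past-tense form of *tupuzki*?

tupuzkiini

Looking at the last vowel of each stem: -ini when the last vowel of the stem is a high vowel (*tewazi*, *mu*, *hubi*); -olo when the last vowel of the stem is a non-high vowel (*beske*, *izuno*, *ja*).
*tupuzki* — last vowel /i/ (a high vowel) → -ini → *tupuzkiini*.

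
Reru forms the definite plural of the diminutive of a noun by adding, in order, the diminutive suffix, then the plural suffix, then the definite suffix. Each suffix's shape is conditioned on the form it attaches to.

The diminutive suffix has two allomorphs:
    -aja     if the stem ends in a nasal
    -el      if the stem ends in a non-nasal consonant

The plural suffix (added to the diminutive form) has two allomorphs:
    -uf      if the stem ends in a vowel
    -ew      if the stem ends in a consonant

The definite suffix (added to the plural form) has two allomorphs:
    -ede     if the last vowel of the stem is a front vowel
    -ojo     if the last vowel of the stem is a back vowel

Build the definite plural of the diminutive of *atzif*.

atzifelewede

*atzif*: final consonant = /f/, non-nasal → -el → *atzifel*.
The final sound of the diminutive form *atzifel* is /l/, which is a consonant, so the plural suffix is -ew, giving *atzifelew*.
The plural form *atzifelew* — last vowel /e/ (a front vowel) → -ede → *atzifelewede*.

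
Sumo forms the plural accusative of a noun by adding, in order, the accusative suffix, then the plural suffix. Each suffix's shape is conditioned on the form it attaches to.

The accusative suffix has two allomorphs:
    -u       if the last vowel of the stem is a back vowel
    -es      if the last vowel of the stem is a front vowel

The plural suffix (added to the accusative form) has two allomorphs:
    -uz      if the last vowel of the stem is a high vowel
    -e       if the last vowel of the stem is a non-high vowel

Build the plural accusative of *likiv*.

likivese

Since the last vowel of *likiv* is /i/ (a front vowel), it takes -es, giving *likives*.
The accusative form *likives*: last vowel = /e/, a non-high vowel → -e → *likivese*.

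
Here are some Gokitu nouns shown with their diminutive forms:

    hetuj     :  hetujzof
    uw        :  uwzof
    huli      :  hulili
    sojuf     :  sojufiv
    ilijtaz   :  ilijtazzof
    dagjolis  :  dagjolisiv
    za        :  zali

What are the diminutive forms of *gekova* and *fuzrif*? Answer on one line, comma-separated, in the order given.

Looking at the final sound of each stem: -iv when the stem ends in a voiceless consonant (*sojuf*, *dagjolis*); -zof when the stem ends in a voiced consonant (*hetuj*, *uw*, *ilijtaz*); -li when the stem ends in a vowel (*huli*, *za*).
*gekova* — final sound /a/ (a vowel) → -li → *gekovali*.
Since the final sound of *fuzrif* is /f/ (a voiceless consonant), it takes -iv, giving *fuzrifiv*.

gekovali, fuzrifiv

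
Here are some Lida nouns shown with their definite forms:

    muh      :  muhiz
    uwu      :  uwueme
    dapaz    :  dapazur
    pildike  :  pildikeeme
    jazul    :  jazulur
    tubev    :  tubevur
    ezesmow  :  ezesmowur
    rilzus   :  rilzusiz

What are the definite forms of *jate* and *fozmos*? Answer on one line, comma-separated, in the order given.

The pattern is voicing of the final sound: -iz when the stem ends in a voiceless consonant (*muh*, *rilzus*); -ur when the stem ends in a voiced consonant (*dapaz*, *jazul*, *tubev*, *ezesmow*); -eme when the stem ends in a vowel (*uwu*, *pildike*).
The final sound of *jate* is /e/, which is a vowel, so the suffix is -eme, giving *jateeme*.
The final sound of *fozmos* is /s/, which is a voiceless consonant, so the suffix is -iz, giving *fozmosiz*.

jateeme, fozmosiz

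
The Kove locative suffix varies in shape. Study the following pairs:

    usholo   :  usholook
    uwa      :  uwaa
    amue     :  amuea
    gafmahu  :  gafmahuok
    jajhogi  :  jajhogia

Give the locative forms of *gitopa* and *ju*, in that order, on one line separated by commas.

The suffix is conditioned by the last vowel: -ok when the last vowel of the stem is a rounded vowel (*usholo*, *gafmahu*); -a when the last vowel of the stem is an unrounded vowel (*uwa*, *amue*, *jajhogi*).
*gitopa* — last vowel /a/ (an unrounded vowel) → -a → *gitopaa*.
*ju* — last vowel /u/ (a rounded vowel) → -ok → *juok*.

gitopaa, juok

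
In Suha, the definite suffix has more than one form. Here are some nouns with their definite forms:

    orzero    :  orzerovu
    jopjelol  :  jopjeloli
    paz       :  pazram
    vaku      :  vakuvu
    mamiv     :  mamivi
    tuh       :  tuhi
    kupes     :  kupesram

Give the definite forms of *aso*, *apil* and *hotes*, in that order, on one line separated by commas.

asovu, apili, hotesram

The suffix is conditioned by the final sound: -ram when the stem ends in a sibilant (*paz*, *kupes*); -i when the stem ends in a non-sibilant consonant (*jopjelol*, *mamiv*, *tuh*); -vu when the stem ends in a vowel (*orzero*, *vaku*).
*aso* — final sound /o/ (a vowel) → -vu → *asovu*.
*apil*: final sound = /l/, a non-sibilant consonant → -i → *apili*.
The final sound of *hotes* is /s/, which is a sibilant, so the suffix is -ram, giving *hotesram*.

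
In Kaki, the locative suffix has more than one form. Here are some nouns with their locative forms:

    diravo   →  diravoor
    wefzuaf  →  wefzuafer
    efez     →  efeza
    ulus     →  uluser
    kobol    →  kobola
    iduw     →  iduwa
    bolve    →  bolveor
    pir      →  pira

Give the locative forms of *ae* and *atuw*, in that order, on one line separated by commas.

The alternation tracks the final sound of the stem — -er when the stem ends in a voiceless consonant (*wefzuaf*, *ulus*); -a when the stem ends in a voiced consonant (*efez*, *kobol*, *iduw*, *pir*); -or when the stem ends in a vowel (*diravo*, *bolve*).
*ae* — final sound /e/ (a vowel) → -or → *aeor*.
The final sound of *atuw* is /w/, which is a voiced consonant, so the suffix is -a, giving *atuwa*.

aeor, atuwa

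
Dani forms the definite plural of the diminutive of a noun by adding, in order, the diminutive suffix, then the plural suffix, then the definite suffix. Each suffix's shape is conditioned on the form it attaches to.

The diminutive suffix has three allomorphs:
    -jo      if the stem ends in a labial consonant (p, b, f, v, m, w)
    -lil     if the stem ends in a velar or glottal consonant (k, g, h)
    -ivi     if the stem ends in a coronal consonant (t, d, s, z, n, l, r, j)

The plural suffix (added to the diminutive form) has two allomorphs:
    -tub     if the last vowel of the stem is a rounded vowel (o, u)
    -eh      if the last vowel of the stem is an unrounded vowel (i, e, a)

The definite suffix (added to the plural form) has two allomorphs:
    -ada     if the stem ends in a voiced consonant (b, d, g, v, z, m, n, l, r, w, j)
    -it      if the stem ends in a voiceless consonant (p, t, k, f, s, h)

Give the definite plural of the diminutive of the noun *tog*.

toglilehit

Since the final consonant of *tog* is /g/ (velar/glottal), it takes -lil, giving *toglil*.
The diminutive form *toglil*: last vowel = /i/, an unrounded vowel → -eh → *toglileh*.
Since the final consonant of the plural form *toglileh* is /h/ (voiceless), it takes -it, giving *toglilehit*.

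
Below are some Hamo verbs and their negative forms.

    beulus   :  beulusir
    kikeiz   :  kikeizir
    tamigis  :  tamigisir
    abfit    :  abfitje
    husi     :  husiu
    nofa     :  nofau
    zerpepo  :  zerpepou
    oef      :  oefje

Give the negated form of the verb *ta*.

The alternation tracks the final sound of the stem — -ir when the stem ends in a sibilant (*beulus*, *kikeiz*, *tamigis*); -je when the stem ends in a non-sibilant consonant (*abfit*, *oef*); -u when the stem ends in a vowel (*husi*, *nofa*, *zerpepo*).
*ta* — final sound /a/ (a vowel) → -u → *tau*.

tau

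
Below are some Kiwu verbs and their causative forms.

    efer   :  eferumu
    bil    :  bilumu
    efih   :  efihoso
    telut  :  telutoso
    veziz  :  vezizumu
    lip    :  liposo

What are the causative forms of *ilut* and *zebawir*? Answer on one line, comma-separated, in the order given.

The pattern is voicing of the final consonant: -oso when the stem ends in a voiceless consonant (*efih*, *telut*, *lip*); -umu when the stem ends in a voiced consonant (*efer*, *bil*, *veziz*).
*ilut*: final consonant = /t/, voiceless → -oso → *ilutoso*.
*zebawir*: final consonant = /r/, voiced → -umu → *zebawirumu*.

ilutoso, zebawirumu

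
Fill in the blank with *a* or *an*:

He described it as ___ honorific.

The indefinite article is chosen by the initial *sound* of the following word, not its spelling.
*honorific* begins with the sound /ɒ/ (silent h) — a vowel sound.
So the article is *an*: He described it as an honorific.

an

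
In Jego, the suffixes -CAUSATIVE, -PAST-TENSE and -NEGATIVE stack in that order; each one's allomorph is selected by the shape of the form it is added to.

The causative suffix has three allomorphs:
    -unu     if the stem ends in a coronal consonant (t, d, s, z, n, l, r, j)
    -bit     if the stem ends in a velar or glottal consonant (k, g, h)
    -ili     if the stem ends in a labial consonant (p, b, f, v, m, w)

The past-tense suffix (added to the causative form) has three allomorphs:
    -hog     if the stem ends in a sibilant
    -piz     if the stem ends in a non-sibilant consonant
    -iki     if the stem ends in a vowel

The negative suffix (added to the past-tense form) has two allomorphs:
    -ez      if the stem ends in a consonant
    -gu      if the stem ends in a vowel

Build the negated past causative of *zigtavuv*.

The final consonant of *zigtavuv* is /v/, which is labial, so the causative suffix is -ili, giving *zigtavuvili*.
Since the final sound of the causative form *zigtavuvili* is /i/ (a vowel), it takes -iki, giving *zigtavuviliiki*.
The past-tense form *zigtavuviliiki* — final sound /i/ (a vowel) → -gu → *zigtavuviliikigu*.

zigtavuviliikigu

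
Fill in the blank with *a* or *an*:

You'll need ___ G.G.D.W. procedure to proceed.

The indefinite article is chosen by the initial *sound* of the following word, not its spelling.
The initialism *G.G.D.W.* is read letter by letter; the first letter, G, is pronounced /dʒiː/, which begins with a consonant sound.
So the article is *a*: You'll need a G.G.D.W. procedure to proceed.

a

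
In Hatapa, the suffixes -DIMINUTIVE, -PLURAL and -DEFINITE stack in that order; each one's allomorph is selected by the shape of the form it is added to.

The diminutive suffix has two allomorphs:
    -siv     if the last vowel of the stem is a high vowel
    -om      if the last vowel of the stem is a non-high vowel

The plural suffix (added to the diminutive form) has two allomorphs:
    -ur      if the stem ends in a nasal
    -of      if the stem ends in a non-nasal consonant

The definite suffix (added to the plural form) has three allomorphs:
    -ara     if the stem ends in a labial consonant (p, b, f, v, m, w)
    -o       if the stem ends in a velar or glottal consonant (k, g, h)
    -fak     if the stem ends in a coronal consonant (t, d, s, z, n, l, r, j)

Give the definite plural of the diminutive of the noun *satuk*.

*satuk*: last vowel = /u/, a high vowel → -siv → *satuksiv*.
The final consonant of the diminutive form *satuksiv* is /v/, which is non-nasal, so the plural suffix is -of, giving *satuksivof*.
The final consonant of the plural form *satuksivof* is /f/, which is labial, so the definite suffix is -ara, giving *satuksivofara*.

satuksivofara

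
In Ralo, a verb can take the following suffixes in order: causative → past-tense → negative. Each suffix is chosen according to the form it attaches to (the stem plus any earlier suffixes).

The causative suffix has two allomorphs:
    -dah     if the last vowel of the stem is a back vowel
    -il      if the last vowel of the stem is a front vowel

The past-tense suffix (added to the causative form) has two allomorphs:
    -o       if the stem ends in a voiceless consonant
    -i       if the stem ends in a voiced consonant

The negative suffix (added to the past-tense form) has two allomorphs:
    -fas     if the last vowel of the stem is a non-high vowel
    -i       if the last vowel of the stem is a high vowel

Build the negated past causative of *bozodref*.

The last vowel of *bozodref* is /e/, which is a front vowel, so the causative suffix is -il, giving *bozodrefil*.
Since the final consonant of the causative form *bozodrefil* is /l/ (voiced), it takes -i, giving *bozodrefili*.
The past-tense form *bozodrefili* — last vowel /i/ (a high vowel) → -i → *bozodrefilii*.

bozodrefilii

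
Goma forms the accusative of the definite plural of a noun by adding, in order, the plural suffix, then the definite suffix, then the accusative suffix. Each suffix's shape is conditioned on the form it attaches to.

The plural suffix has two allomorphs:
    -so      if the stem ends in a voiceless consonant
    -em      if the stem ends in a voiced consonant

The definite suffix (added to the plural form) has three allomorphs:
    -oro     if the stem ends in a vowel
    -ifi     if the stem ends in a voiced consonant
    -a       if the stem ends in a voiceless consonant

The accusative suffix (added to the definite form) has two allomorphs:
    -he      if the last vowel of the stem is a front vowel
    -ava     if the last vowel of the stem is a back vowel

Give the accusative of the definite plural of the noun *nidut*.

*nidut*: final consonant = /t/, voiceless → -so → *nidutso*.
The plural form *nidutso* — final sound /o/ (a vowel) → -oro → *nidutsooro*.
The definite form *nidutsooro*: last vowel = /o/, a back vowel → -ava → *nidutsooroava*.

nidutsooroava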